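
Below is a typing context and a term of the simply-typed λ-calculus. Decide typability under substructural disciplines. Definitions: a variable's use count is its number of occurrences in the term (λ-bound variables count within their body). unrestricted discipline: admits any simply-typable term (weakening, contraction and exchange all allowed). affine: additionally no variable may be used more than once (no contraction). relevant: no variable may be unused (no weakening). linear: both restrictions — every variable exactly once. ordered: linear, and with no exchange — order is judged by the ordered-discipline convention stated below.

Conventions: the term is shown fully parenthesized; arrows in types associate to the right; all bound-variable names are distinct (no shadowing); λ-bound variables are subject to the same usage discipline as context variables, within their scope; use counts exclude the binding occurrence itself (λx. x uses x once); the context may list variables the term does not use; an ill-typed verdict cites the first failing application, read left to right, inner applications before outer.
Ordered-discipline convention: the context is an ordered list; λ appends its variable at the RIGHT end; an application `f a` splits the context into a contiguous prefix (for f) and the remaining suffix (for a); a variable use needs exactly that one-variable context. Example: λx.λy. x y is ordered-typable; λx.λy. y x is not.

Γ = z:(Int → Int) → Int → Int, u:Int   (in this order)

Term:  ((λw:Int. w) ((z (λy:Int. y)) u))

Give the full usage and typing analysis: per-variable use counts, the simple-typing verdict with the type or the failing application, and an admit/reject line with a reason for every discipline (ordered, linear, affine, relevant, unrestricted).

usage: z: 1; u: 1; w [bound]: 1; y [bound]: 1
left-to-right use order: w, z, y, u
typing: the term checks, with type Int
ordered: ✓, one use each (z, u, w, y); ordered split holds
linear: ✓, single use per variable (z, u, w, y)
affine: ✓, at most one use each (z, u, w, y)
relevant: ✓, none of z, u, w, y goes unused
unrestricted: ✓, typability at Int is all that's needed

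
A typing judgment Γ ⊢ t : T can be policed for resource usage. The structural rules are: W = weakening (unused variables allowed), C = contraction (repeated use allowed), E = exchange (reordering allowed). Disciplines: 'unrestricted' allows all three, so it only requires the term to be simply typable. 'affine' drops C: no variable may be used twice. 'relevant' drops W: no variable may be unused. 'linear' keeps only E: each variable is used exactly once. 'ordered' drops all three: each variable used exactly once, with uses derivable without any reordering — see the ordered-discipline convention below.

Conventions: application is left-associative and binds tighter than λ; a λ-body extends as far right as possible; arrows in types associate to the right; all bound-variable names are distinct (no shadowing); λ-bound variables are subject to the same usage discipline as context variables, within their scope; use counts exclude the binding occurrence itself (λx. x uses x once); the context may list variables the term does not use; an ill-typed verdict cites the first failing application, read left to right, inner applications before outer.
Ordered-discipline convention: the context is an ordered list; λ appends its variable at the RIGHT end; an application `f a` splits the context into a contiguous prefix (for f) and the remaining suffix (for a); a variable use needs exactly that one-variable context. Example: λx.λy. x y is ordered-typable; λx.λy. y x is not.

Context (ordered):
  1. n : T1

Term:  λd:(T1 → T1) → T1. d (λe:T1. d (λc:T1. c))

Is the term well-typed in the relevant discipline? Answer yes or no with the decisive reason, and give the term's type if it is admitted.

no — n, e never used (weakening)
usage: n=0, d [bound]=2, e [bound]=0, c [bound]=1
use order (left to right): d, d, c
typing: the term checks, with type ((T1 → T1) → T1) → T1
summary: ordered ✗; linear ✗; affine ✗; relevant ✗; unrestricted ✓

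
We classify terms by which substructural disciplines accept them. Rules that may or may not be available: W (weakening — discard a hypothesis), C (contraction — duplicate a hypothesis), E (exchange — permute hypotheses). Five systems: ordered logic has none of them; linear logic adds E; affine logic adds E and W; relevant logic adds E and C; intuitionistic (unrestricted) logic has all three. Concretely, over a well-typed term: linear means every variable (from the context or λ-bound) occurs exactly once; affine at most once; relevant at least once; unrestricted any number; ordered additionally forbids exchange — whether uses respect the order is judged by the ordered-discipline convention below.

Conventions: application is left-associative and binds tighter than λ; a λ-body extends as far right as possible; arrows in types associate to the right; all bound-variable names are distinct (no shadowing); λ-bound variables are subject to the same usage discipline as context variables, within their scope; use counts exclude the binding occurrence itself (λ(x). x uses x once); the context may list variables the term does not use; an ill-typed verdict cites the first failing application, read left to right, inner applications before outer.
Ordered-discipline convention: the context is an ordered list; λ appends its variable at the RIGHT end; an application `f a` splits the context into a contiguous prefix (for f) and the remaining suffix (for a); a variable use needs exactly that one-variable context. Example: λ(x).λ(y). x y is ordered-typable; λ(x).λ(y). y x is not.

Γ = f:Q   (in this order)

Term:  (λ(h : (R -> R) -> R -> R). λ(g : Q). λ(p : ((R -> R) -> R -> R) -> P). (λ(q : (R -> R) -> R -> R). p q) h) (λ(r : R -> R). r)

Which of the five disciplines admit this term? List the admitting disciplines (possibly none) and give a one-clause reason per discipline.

admitted by: affine, unrestricted
variable uses: f ×0, h [bound] ×1, g [bound] ×0, p [bound] ×1, q [bound] ×1, r [bound] ×1
left-to-right use order: p, q, h, r
typing: well-typed — term : Q -> (((R -> R) -> R -> R) -> P) -> P
ordered: ✗, unused: f, g — weakening required
linear: ✗, unused: f, g — weakening required
affine: ✓, no duplicate uses among f, h, g, p, q, r
relevant: ✗, unused: f, g — weakening required
unrestricted: ✓, type-checks (Q -> (((R -> R) -> R -> R) -> P) -> P) and nothing is barred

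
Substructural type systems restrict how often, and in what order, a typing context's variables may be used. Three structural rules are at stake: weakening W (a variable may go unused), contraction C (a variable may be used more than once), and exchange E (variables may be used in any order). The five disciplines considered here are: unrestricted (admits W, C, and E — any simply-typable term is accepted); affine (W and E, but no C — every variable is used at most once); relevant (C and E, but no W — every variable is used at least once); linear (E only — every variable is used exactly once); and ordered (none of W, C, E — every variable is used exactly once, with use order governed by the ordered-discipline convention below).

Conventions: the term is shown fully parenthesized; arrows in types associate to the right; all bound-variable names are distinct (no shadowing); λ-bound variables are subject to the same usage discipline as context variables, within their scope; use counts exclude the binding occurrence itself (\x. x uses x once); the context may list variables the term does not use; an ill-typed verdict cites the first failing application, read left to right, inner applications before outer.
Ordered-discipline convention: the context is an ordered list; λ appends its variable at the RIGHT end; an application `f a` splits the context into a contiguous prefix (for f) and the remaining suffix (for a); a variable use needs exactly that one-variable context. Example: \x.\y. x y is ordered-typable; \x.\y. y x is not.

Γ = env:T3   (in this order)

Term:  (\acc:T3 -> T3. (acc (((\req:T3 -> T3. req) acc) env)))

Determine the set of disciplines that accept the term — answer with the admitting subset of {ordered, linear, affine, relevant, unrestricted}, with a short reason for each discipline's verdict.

admitted by: relevant, unrestricted
use counts: env ×1; acc [bound] ×2; req [bound] ×1
uses in reading order: acc, req, acc, env
typing: ✓ — (T3 -> T3) -> T3
ordered ✗ (acc ×2 used more than once (contraction))
linear ✗ (acc ×2 used more than once (contraction))
affine ✗ (acc ×2 used more than once (contraction))
relevant ✓ (every one of env, acc, req appears)
unrestricted ✓ (type-checks ((T3 -> T3) -> T3) and nothing is barred)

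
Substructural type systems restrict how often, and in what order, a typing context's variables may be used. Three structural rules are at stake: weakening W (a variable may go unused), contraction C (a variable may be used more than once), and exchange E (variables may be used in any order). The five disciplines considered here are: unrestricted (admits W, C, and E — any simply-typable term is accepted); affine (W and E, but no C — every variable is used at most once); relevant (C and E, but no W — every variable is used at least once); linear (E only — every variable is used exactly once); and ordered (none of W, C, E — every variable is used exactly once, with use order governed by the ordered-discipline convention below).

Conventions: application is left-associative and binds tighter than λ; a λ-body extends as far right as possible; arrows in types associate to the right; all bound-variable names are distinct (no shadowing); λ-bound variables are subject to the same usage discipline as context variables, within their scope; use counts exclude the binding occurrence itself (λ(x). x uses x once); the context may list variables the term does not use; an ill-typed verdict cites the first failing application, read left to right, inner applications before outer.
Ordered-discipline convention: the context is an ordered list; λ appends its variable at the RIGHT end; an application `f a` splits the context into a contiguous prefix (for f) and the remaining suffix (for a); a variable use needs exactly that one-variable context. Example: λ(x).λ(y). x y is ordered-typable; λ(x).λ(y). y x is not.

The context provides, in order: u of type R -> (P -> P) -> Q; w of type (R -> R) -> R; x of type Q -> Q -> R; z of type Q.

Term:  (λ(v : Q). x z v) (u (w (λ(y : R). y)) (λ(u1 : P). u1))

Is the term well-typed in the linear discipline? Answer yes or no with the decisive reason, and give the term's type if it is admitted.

yes — u, w, x, z, v, y, u1: one use apiece; term : R
counts: u ×1; w ×1; x ×1; z ×1; v [bound] ×1; y [bound] ×1; u1 [bound] ×1
left-to-right use order: x, z, v, u, w, y, u1
typing: the term checks, with type R
all disciplines: ordered ✗, linear ✓, affine ✓, relevant ✓, unrestricted ✓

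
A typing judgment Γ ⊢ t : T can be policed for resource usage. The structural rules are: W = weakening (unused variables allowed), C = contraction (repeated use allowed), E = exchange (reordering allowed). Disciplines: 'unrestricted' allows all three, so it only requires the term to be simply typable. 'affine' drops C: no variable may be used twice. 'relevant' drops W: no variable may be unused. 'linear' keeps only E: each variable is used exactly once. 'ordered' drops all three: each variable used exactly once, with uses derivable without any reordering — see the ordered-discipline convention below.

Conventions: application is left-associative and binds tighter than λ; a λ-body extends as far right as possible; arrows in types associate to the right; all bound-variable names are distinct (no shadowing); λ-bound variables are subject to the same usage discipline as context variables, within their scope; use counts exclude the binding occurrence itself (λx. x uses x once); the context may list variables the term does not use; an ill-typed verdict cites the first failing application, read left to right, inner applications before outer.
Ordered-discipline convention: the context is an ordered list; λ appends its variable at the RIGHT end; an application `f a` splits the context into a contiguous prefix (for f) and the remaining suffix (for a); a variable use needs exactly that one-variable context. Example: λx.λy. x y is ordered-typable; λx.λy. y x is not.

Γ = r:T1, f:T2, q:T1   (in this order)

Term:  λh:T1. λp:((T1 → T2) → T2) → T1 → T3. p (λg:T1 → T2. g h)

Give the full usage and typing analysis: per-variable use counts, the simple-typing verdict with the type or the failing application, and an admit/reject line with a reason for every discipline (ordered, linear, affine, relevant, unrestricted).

variable uses: r ×0, f ×0, q ×0, h (λ-bound) ×1, p (λ-bound) ×1, g (λ-bound) ×1
uses in reading order: p, g, h
typing: well-typed at T1 → (((T1 → T2) → T2) → T1 → T3) → T1 → T3
ordered ✗ (r, f, q left unused)
linear ✗ (r, f, q left unused)
affine ✓ (at most one use each (r, f, q, h, p, g))
relevant ✗ (r, f, q left unused)
unrestricted ✓ (well-typed at T1 → (((T1 → T2) → T2) → T1 → T3) → T1 → T3; no restrictions here)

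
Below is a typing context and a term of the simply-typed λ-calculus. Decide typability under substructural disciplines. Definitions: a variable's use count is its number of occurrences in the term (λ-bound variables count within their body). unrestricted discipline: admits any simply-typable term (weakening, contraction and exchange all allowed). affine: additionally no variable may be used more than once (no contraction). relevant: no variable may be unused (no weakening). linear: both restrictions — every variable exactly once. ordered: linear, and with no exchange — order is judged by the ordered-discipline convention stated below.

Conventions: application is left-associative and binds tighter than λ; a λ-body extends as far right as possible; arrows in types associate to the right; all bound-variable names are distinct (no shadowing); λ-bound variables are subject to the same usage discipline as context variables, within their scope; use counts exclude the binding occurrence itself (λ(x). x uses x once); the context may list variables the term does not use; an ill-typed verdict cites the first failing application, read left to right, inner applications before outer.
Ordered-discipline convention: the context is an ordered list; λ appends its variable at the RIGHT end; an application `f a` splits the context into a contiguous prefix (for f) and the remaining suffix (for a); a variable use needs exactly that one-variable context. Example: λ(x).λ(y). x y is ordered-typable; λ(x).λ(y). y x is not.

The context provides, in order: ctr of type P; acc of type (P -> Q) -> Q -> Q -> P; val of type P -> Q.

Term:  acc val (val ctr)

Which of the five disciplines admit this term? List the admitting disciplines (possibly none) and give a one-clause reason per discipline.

admitting disciplines: relevant, unrestricted
usage: ctr ×1, acc ×1, val ×2
uses in reading order: acc, val, val, ctr
typing: well-typed — term : Q -> P
ordered: ✗, uses contraction: val ×2
linear: ✗, uses contraction: val ×2
affine: ✗, uses contraction: val ×2
relevant: ✓, none of ctr, acc, val goes unused
unrestricted: ✓, type-checks (Q -> P) and nothing is barred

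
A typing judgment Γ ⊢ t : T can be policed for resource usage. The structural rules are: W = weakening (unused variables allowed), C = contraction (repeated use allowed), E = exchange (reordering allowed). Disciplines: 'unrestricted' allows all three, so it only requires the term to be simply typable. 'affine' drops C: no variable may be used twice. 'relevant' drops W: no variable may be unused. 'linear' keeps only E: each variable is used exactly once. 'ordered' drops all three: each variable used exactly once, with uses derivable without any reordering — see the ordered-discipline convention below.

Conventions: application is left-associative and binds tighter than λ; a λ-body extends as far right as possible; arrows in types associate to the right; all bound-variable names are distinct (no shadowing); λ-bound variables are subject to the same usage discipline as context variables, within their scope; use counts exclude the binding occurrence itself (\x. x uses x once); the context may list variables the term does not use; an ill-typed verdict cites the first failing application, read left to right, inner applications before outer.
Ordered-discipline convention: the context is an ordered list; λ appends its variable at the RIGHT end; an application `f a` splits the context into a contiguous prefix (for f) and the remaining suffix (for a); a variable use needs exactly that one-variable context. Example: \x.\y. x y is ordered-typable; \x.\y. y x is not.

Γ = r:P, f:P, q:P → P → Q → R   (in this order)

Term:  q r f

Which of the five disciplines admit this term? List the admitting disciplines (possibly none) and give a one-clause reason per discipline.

admitted by: linear, affine, relevant, unrestricted
usage: r ×1; f ×1; q ×1
uses in reading order: q, r, f
typing: ✓ — Q → R
ordered: ✗ — needs exchange: uses follow q, r, f
linear: ✓ — r, f, q: one use apiece
affine: ✓ — none of r, f, q used more than once
relevant: ✓ — r, f, q: all used, weakening unneeded
unrestricted: ✓ — typability at Q → R is all that's needed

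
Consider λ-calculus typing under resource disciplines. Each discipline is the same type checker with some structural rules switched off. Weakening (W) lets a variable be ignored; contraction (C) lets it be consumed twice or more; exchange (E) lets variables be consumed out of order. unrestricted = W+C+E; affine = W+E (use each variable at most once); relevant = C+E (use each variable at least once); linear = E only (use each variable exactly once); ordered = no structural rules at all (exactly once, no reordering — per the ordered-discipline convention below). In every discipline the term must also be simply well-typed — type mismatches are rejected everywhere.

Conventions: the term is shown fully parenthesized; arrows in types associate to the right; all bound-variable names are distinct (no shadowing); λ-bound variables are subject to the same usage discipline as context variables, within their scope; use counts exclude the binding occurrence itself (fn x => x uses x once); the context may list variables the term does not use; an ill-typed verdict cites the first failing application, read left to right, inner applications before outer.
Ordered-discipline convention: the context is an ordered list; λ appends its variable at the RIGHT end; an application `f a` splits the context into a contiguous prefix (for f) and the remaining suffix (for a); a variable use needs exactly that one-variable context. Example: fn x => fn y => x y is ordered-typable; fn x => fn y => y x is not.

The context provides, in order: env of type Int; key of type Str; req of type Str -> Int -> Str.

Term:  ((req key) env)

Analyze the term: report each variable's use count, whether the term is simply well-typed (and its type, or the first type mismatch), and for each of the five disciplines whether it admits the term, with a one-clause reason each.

usage: env ×1; key ×1; req ×1
order of uses: req, key, env
typing: well-typed — term : Str
ordered: ✗, no contiguous prefix/suffix split fits req, key, env
linear: ✓, each of env, key, req used exactly once
affine: ✓, none of env, key, req used more than once
relevant: ✓, env, key, req: all used, weakening unneeded
unrestricted: ✓, typability at Str is all that's needed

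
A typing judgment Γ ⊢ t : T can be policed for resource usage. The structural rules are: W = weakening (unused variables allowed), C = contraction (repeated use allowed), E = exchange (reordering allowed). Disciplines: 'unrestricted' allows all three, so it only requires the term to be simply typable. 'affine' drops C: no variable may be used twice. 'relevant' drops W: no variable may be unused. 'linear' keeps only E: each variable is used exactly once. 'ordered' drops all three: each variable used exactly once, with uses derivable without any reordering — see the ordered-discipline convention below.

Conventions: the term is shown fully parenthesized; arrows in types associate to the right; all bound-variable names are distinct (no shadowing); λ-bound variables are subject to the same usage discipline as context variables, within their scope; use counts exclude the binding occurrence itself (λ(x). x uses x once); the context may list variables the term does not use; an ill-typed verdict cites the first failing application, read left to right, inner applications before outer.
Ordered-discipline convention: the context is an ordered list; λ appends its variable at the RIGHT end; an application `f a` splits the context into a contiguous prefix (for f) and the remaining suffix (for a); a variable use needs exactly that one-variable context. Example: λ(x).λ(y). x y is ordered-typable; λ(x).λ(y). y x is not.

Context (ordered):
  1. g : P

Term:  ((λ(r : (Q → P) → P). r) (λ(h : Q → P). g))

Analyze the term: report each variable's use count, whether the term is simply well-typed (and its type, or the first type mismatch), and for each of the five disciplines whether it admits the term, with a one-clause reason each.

counts: g ×1; r [bound] ×1; h [bound] ×0
uses in reading order: r, g
typing: the term checks, with type (Q → P) → P
ordered: ✗, needs weakening: h unused
linear: ✗, needs weakening: h unused
affine: ✓, none of g, r, h used more than once
relevant: ✗, needs weakening: h unused
unrestricted: ✓, simply typable at (Q → P) → P; W, C, E all held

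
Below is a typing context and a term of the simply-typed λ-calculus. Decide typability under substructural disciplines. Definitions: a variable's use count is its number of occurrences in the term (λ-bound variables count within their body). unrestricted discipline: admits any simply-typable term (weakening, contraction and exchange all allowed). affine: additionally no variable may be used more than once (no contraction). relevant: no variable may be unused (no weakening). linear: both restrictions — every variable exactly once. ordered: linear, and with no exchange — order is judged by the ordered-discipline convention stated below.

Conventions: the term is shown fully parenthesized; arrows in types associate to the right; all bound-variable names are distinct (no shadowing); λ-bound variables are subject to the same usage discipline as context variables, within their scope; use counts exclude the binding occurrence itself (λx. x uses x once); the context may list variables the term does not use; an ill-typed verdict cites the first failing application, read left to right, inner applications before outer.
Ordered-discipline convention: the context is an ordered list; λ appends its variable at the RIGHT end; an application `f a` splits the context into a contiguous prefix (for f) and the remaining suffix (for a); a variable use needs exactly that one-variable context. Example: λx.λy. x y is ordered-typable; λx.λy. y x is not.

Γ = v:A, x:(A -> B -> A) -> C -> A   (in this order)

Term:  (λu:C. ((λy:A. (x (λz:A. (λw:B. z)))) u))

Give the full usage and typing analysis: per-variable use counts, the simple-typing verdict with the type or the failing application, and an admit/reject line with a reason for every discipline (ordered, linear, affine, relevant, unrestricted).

use counts: v ×0; x ×1; u (bound) ×1; y (bound) ×0; z (bound) ×1; w (bound) ×0
uses in reading order: x, z, u
typing: ill-typed: an argument C mismatches the expected A
ordered: ✗ — a type mismatch blocks all five
linear: ✗ — the type mismatch rejects it
affine: ✗ — not simply typable
relevant: ✗ — fails simple typing
unrestricted: ✗ — a type mismatch blocks all five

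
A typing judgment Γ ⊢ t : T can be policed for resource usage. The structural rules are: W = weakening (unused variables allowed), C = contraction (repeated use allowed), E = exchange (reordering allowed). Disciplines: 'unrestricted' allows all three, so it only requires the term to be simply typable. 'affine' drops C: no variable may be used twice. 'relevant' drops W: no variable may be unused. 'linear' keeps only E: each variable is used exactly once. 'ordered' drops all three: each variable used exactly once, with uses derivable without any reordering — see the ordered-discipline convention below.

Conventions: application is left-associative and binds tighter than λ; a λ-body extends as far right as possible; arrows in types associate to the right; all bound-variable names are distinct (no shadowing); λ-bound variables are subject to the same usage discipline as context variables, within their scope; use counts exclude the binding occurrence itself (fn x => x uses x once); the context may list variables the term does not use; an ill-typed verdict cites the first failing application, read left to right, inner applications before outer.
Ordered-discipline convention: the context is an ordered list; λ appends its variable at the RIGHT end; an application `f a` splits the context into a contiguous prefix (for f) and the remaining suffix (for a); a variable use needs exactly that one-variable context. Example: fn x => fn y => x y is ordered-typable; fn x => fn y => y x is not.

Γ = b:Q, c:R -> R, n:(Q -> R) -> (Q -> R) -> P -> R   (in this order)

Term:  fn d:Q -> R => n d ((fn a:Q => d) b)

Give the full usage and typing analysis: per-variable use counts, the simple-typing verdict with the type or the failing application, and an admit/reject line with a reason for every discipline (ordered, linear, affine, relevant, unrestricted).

variable uses: b: 1×; c: 0×; n: 1×; d (bound): 2×; a (bound): 0×
use order (left to right): n, d, d, b
typing: well-typed — term : (Q -> R) -> P -> R
ordered ✗ (d ×2 used more than once (contraction); c, a left unused)
linear ✗ (d ×2 used more than once (contraction); c, a left unused)
affine ✗ (d ×2 used more than once (contraction))
relevant ✗ (c, a left unused)
unrestricted ✓ (simply typable at (Q -> R) -> P -> R; W, C, E all held)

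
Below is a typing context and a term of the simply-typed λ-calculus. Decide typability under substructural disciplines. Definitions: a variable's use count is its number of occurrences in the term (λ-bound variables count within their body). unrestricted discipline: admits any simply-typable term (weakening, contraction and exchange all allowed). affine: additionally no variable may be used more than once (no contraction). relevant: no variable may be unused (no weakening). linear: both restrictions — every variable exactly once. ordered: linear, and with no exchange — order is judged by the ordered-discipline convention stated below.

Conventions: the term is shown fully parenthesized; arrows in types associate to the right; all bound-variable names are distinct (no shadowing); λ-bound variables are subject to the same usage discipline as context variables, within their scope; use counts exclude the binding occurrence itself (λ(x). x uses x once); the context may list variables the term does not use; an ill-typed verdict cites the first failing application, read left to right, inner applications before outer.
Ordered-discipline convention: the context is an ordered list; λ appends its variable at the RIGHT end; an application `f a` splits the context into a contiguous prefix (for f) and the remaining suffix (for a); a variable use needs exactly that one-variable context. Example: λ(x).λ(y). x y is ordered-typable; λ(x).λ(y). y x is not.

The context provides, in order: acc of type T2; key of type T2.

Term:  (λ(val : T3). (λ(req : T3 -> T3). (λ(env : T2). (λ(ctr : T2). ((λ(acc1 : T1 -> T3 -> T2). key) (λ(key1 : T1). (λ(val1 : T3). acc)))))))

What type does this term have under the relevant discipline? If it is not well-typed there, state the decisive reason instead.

not well-typed under relevant — val, req, env, ctr, acc1, key1, val1 left unused
variable uses: acc ×1; key ×1; val (λ-bound) ×0; req (λ-bound) ×0; env (λ-bound) ×0; ctr (λ-bound) ×0; acc1 (λ-bound) ×0; key1 (λ-bound) ×0; val1 (λ-bound) ×0
left-to-right use order: key, acc
typing: well-typed at T3 -> (T3 -> T3) -> T2 -> T2 -> T2
across the five disciplines: ordered ✗ · linear ✗ · affine ✓ · relevant ✗ · unrestricted ✓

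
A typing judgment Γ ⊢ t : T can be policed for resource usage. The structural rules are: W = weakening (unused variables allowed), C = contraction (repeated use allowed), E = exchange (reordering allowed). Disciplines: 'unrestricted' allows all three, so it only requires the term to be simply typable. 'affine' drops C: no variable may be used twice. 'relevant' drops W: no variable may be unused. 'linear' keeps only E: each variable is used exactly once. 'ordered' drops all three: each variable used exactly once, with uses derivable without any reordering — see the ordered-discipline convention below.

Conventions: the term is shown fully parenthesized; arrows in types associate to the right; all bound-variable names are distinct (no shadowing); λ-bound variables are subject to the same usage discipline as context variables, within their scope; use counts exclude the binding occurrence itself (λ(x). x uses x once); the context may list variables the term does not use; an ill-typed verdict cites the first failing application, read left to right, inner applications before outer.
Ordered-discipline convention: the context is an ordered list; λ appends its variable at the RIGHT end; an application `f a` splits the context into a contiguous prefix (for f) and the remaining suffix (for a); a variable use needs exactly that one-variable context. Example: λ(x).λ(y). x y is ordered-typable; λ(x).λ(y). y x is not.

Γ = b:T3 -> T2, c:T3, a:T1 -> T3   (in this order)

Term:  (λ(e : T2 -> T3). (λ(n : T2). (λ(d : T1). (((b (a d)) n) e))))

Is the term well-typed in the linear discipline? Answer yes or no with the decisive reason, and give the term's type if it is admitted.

no — the type mismatch rejects it
usage: b ×1, c ×0, a ×1, e (λ-bound) ×1, n (λ-bound) ×1, d (λ-bound) ×1
use order (left to right): b, a, d, n, e
typing: ill-typed: can't apply a value of type T2
per-discipline verdicts: ordered ✗; linear ✗; affine ✗; relevant ✗; unrestricted ✗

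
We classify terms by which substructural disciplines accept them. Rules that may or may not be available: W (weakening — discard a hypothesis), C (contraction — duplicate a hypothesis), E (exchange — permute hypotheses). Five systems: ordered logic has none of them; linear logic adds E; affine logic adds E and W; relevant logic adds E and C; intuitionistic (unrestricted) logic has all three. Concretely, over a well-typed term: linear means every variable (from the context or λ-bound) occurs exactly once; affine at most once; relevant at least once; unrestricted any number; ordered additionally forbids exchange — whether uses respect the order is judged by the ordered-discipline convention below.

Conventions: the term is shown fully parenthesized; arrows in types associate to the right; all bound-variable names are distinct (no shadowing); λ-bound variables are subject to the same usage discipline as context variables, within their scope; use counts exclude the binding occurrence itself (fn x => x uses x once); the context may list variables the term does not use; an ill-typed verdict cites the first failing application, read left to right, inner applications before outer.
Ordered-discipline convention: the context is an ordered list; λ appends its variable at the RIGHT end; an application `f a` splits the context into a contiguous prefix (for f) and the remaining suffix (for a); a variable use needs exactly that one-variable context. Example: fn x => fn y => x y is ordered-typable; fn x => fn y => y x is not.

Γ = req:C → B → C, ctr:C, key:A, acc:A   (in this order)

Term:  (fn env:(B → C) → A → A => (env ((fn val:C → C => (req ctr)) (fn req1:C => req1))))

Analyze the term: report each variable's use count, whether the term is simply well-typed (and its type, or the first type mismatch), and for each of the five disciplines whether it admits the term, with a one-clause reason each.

use counts: req: 1; ctr: 1; key: 0; acc: 0; env (bound): 1; val (bound): 0; req1 (bound): 1
use order (left to right): env, req, ctr, req1
typing: well-typed at ((B → C) → A → A) → A → A
ordered: ✗ — key, acc, val never used (weakening)
linear: ✗ — key, acc, val never used (weakening)
affine: ✓ — at most one use each (req, ctr, key, acc, env, val, req1)
relevant: ✗ — key, acc, val never used (weakening)
unrestricted: ✓ — type-checks (((B → C) → A → A) → A → A) and nothing is barred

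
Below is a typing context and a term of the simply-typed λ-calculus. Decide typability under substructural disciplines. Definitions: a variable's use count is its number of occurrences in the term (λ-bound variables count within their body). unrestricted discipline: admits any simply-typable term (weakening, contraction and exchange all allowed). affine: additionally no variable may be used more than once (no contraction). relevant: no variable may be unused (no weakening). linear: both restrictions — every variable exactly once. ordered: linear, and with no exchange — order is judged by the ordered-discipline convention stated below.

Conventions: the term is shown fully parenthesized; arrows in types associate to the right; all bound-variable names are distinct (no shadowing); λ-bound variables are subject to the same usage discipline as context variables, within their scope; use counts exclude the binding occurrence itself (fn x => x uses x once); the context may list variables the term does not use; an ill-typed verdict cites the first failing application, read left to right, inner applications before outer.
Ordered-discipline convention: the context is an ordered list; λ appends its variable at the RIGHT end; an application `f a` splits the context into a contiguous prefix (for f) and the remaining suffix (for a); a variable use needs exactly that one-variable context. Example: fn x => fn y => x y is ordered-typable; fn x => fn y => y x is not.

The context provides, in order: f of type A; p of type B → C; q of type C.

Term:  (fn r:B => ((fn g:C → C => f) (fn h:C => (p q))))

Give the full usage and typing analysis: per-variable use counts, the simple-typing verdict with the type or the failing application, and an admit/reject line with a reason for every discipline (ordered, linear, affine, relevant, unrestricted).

variable uses: f: 1×, p: 1×, q: 1×, r [bound]: 0×, g [bound]: 0×, h [bound]: 0×
order of uses: f, p, q
typing: ill-typed: a function awaiting B gets C
ordered ✗ (not simply typable)
linear ✗ (fails simple typing)
affine ✗ (a type mismatch blocks all five)
relevant ✗ (the type mismatch rejects it)
unrestricted ✗ (not simply typable)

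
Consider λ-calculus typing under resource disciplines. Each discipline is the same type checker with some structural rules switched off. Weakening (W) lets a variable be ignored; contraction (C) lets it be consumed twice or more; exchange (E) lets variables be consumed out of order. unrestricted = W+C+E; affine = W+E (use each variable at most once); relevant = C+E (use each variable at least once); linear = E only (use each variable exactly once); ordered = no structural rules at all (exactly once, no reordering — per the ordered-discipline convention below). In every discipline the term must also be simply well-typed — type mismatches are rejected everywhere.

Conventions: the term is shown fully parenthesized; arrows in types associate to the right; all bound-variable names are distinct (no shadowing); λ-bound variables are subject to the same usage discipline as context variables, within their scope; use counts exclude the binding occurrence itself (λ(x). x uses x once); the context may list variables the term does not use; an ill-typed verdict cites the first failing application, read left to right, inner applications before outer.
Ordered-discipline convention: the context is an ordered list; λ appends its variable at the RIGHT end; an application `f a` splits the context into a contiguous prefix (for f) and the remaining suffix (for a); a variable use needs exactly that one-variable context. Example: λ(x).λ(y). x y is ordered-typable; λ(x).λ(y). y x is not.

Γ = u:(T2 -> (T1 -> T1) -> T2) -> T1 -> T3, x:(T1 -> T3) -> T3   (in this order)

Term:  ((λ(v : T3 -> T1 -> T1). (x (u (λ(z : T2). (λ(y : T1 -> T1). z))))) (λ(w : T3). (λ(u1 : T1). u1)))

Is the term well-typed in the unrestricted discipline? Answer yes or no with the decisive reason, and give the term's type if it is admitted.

yes — typability at T3 is all that's needed; term : T3
use counts: u: 1×; x: 1×; v (λ-bound): 0×; z (λ-bound): 1×; y (λ-bound): 0×; w (λ-bound): 0×; u1 (λ-bound): 1×
use order (left to right): x, u, z, u1
typing: well-typed at T3
per-discipline verdicts: ordered ✗ · linear ✗ · affine ✓ · relevant ✗ · unrestricted ✓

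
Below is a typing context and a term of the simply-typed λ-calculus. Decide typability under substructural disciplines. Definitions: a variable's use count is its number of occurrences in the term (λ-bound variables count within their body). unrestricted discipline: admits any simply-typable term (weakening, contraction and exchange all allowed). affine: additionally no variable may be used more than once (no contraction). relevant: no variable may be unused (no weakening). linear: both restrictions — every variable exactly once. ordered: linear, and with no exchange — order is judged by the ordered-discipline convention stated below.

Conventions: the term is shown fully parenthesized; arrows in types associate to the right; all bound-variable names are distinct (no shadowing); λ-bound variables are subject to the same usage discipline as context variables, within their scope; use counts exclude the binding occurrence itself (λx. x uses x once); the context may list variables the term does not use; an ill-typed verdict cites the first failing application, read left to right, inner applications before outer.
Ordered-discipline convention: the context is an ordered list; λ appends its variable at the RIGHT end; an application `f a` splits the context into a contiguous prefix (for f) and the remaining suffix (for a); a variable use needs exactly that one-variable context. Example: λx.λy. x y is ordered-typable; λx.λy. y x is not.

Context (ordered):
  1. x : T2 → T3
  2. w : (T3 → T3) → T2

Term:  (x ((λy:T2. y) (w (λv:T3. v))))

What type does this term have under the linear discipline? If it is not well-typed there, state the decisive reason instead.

term : T3
usage: x=1, w=1, y [bound]=1, v [bound]=1
use order (left to right): x, y, w, v
typing: the term checks, with type T3
across the five disciplines: ordered ✓; linear ✓; affine ✓; relevant ✓; unrestricted ✓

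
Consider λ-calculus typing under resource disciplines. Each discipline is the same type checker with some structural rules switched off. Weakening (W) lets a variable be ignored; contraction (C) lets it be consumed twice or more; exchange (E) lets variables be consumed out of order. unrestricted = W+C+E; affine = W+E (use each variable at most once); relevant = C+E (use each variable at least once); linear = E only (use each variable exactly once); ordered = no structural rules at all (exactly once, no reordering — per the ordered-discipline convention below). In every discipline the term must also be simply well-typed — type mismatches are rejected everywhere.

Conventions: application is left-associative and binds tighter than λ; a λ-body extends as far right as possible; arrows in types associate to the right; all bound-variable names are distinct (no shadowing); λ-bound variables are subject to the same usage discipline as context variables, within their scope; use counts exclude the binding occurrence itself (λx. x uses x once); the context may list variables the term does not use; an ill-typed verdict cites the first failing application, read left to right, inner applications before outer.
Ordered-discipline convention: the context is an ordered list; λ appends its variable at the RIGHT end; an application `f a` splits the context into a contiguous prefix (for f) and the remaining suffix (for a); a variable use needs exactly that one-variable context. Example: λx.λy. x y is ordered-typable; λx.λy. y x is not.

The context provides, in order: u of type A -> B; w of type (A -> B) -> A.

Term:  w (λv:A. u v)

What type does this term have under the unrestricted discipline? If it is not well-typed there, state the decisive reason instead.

term : A
use counts: u: 1; w: 1; v (λ-bound): 1
use order (left to right): w, u, v
typing: well-typed at A
across the five disciplines: ordered ✗ | linear ✓ | affine ✓ | relevant ✓ | unrestricted ✓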